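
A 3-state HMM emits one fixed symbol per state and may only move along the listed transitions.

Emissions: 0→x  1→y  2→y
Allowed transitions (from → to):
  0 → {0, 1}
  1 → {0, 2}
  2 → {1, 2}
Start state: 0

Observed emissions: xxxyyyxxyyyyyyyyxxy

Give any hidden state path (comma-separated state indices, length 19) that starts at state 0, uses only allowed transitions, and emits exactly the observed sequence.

0,0,0,1,2,1,0,0,1,2,2,2,2,2,2,1,0,0,1

  pos 0: x in {0}, choose 0; start
  pos 1: x in {0}, choose 0; 0->0 ok
  pos 2: x in {0}, choose 0; 0->0 ok
  pos 3: y in {1,2}, choose 1; 0->1 ok
  pos 4: y in {1,2}, choose 2; 1->2 ok
  pos 5: y in {1,2}, choose 1; 2->1 ok
  pos 6: x in {0}, choose 0; 1->0 ok
  pos 7: x in {0}, choose 0; 0->0 ok
  pos 8: y in {1,2}, choose 1; 0->1 ok
  pos 9: y in {1,2}, choose 2; 1->2 ok
  pos 10: y in {1,2}, choose 2; 2->2 ok
  pos 11: y in {1,2}, choose 2; 2->2 ok
  pos 12: y in {1,2}, choose 2; 2->2 ok
  pos 13: y in {1,2}, choose 2; 2->2 ok
  pos 14: y in {1,2}, choose 2; 2->2 ok
  pos 15: y in {1,2}, choose 1; 2->1 ok
  pos 16: x in {0}, choose 0; 1->0 ok
  pos 17: x in {0}, choose 0; 0->0 ok
  pos 18: y in {1,2}, choose 1; 0->1 ok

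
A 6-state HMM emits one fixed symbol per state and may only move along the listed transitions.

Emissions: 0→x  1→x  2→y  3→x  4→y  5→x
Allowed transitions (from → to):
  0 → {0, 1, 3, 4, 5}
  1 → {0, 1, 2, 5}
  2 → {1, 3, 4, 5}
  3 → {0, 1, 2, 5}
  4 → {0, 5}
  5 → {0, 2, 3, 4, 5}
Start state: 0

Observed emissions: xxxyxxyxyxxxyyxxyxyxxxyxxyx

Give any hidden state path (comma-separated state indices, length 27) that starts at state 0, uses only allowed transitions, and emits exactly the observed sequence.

0,0,5,2,3,5,4,5,4,5,3,5,2,4,5,5,4,5,4,0,3,1,2,3,0,4,5

  pos 0: x in {0,1,3,5}, choose 0; start
  pos 1: x in {0,1,3,5}, choose 0; 0->0 ok
  pos 2: x in {0,1,3,5}, choose 5; 0->5 ok
  pos 3: y in {2,4}, choose 2; 5->2 ok
  pos 4: x in {0,1,3,5}, choose 3; 2->3 ok
  pos 5: x in {0,1,3,5}, choose 5; 3->5 ok
  pos 6: y in {2,4}, choose 4; 5->4 ok
  pos 7: x in {0,1,3,5}, choose 5; 4->5 ok
  pos 8: y in {2,4}, choose 4; 5->4 ok
  pos 9: x in {0,1,3,5}, choose 5; 4->5 ok
  pos 10: x in {0,1,3,5}, choose 3; 5->3 ok
  pos 11: x in {0,1,3,5}, choose 5; 3->5 ok
  pos 12: y in {2,4}, choose 2; 5->2 ok
  pos 13: y in {2,4}, choose 4; 2->4 ok
  pos 14: x in {0,1,3,5}, choose 5; 4->5 ok
  pos 15: x in {0,1,3,5}, choose 5; 5->5 ok
  pos 16: y in {2,4}, choose 4; 5->4 ok
  pos 17: x in {0,1,3,5}, choose 5; 4->5 ok
  pos 18: y in {2,4}, choose 4; 5->4 ok
  pos 19: x in {0,1,3,5}, choose 0; 4->0 ok
  pos 20: x in {0,1,3,5}, choose 3; 0->3 ok
  pos 21: x in {0,1,3,5}, choose 1; 3->1 ok
  pos 22: y in {2,4}, choose 2; 1->2 ok
  pos 23: x in {0,1,3,5}, choose 3; 2->3 ok
  pos 24: x in {0,1,3,5}, choose 0; 3->0 ok
  pos 25: y in {2,4}, choose 4; 0->4 ok
  pos 26: x in {0,1,3,5}, choose 5; 4->5 ok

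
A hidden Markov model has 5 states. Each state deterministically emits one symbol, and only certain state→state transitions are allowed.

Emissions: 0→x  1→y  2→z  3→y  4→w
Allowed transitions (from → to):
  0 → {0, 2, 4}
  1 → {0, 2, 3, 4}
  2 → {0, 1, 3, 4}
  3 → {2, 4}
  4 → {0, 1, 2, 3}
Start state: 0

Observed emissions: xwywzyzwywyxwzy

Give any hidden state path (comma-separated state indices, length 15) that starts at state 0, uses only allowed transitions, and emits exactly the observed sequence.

  pos 0: x in {0}, choose 0; start
  pos 1: w in {4}, choose 4; 0->4 ok
  pos 2: y in {1,3}, choose 1; 4->1 ok
  pos 3: w in {4}, choose 4; 1->4 ok
  pos 4: z in {2}, choose 2; 4->2 ok
  pos 5: y in {1,3}, choose 3; 2->3 ok
  pos 6: z in {2}, choose 2; 3->2 ok
  pos 7: w in {4}, choose 4; 2->4 ok
  pos 8: y in {1,3}, choose 3; 4->3 ok
  pos 9: w in {4}, choose 4; 3->4 ok
  pos 10: y in {1,3}, choose 1; 4->1 ok
  pos 11: x in {0}, choose 0; 1->0 ok
  pos 12: w in {4}, choose 4; 0->4 ok
  pos 13: z in {2}, choose 2; 4->2 ok
  pos 14: y in {1,3}, choose 1; 2->1 ok

0,4,1,4,2,3,2,4,3,4,1,0,4,2,1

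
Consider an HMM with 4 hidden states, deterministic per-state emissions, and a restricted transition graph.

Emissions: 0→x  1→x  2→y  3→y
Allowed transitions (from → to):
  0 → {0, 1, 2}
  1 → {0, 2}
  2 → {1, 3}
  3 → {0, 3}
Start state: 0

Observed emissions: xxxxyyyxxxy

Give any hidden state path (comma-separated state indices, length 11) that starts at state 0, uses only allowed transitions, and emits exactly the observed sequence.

0,1,0,1,2,3,3,0,0,1,2

  0: obs=x cand={0,1} pick 0 [start]
  1: obs=x cand={0,1} pick 1 [0->1 ok]
  2: obs=x cand={0,1} pick 0 [1->0 ok]
  3: obs=x cand={0,1} pick 1 [0->1 ok]
  4: obs=y cand={2,3} pick 2 [1->2 ok]
  5: obs=y cand={2,3} pick 3 [2->3 ok]
  6: obs=y cand={2,3} pick 3 [3->3 ok]
  7: obs=x cand={0,1} pick 0 [3->0 ok]
  8: obs=x cand={0,1} pick 0 [0->0 ok]
  9: obs=x cand={0,1} pick 1 [0->1 ok]
  10: obs=y cand={2,3} pick 2 [1->2 ok]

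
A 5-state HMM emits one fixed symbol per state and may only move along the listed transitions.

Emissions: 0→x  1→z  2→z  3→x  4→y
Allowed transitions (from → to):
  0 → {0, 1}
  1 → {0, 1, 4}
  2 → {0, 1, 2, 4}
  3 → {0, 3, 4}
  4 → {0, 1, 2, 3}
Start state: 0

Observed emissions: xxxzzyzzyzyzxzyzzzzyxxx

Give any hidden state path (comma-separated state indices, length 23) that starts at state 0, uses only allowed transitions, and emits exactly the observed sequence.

  0: obs=x cand={0,3} pick 0 [start]
  1: obs=x cand={0,3} pick 0 [0->0 ok]
  2: obs=x cand={0,3} pick 0 [0->0 ok]
  3: obs=z cand={1,2} pick 1 [0->1 ok]
  4: obs=z cand={1,2} pick 1 [1->1 ok]
  5: obs=y cand={4} pick 4 [1->4 ok]
  6: obs=z cand={1,2} pick 2 [4->2 ok]
  7: obs=z cand={1,2} pick 2 [2->2 ok]
  8: obs=y cand={4} pick 4 [2->4 ok]
  9: obs=z cand={1,2} pick 2 [4->2 ok]
  10: obs=y cand={4} pick 4 [2->4 ok]
  11: obs=z cand={1,2} pick 1 [4->1 ok]
  12: obs=x cand={0,3} pick 0 [1->0 ok]
  13: obs=z cand={1,2} pick 1 [0->1 ok]
  14: obs=y cand={4} pick 4 [1->4 ok]
  15: obs=z cand={1,2} pick 2 [4->2 ok]
  16: obs=z cand={1,2} pick 2 [2->2 ok]
  17: obs=z cand={1,2} pick 1 [2->1 ok]
  18: obs=z cand={1,2} pick 1 [1->1 ok]
  19: obs=y cand={4} pick 4 [1->4 ok]
  20: obs=x cand={0,3} pick 3 [4->3 ok]
  21: obs=x cand={0,3} pick 3 [3->3 ok]
  22: obs=x cand={0,3} pick 3 [3->3 ok]

0,0,0,1,1,4,2,2,4,2,4,1,0,1,4,2,2,1,1,4,3,3,3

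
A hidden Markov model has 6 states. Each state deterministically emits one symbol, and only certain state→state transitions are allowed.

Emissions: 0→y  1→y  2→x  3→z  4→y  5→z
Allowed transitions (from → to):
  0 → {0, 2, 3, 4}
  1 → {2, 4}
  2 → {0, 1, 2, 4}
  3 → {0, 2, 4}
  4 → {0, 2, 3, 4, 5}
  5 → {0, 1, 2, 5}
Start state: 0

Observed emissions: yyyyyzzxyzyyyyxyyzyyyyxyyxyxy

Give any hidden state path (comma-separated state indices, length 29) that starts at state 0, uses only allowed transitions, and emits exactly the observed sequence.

0,4,0,0,4,5,5,2,4,5,1,4,0,0,2,1,4,3,4,0,4,0,2,0,0,2,0,2,0

  [0] y  {0,1,4}  => 0  start
  [1] y  {0,1,4}  => 4  0->4 ok
  [2] y  {0,1,4}  => 0  4->0 ok
  [3] y  {0,1,4}  => 0  0->0 ok
  [4] y  {0,1,4}  => 4  0->4 ok
  [5] z  {3,5}  => 5  4->5 ok
  [6] z  {3,5}  => 5  5->5 ok
  [7] x  {2}  => 2  5->2 ok
  [8] y  {0,1,4}  => 4  2->4 ok
  [9] z  {3,5}  => 5  4->5 ok
  [10] y  {0,1,4}  => 1  5->1 ok
  [11] y  {0,1,4}  => 4  1->4 ok
  [12] y  {0,1,4}  => 0  4->0 ok
  [13] y  {0,1,4}  => 0  0->0 ok
  [14] x  {2}  => 2  0->2 ok
  [15] y  {0,1,4}  => 1  2->1 ok
  [16] y  {0,1,4}  => 4  1->4 ok
  [17] z  {3,5}  => 3  4->3 ok
  [18] y  {0,1,4}  => 4  3->4 ok
  [19] y  {0,1,4}  => 0  4->0 ok
  [20] y  {0,1,4}  => 4  0->4 ok
  [21] y  {0,1,4}  => 0  4->0 ok
  [22] x  {2}  => 2  0->2 ok
  [23] y  {0,1,4}  => 0  2->0 ok
  [24] y  {0,1,4}  => 0  0->0 ok
  [25] x  {2}  => 2  0->2 ok
  [26] y  {0,1,4}  => 0  2->0 ok
  [27] x  {2}  => 2  0->2 ok
  [28] y  {0,1,4}  => 0  2->0 ok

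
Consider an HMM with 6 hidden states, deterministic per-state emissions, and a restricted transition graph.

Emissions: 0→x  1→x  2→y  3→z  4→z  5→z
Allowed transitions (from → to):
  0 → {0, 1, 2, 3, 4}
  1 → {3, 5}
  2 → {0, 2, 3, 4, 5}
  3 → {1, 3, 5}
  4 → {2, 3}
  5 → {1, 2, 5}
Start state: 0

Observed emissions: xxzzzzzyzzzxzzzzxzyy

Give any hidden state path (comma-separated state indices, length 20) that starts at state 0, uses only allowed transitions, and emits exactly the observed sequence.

  pos 0: x in {0,1}, choose 0; start
  pos 1: x in {0,1}, choose 1; 0->1 ok
  pos 2: z in {3,4,5}, choose 3; 1->3 ok
  pos 3: z in {3,4,5}, choose 3; 3->3 ok
  pos 4: z in {3,4,5}, choose 3; 3->3 ok
  pos 5: z in {3,4,5}, choose 3; 3->3 ok
  pos 6: z in {3,4,5}, choose 5; 3->5 ok
  pos 7: y in {2}, choose 2; 5->2 ok
  pos 8: z in {3,4,5}, choose 4; 2->4 ok
  pos 9: z in {3,4,5}, choose 3; 4->3 ok
  pos 10: z in {3,4,5}, choose 5; 3->5 ok
  pos 11: x in {0,1}, choose 1; 5->1 ok
  pos 12: z in {3,4,5}, choose 3; 1->3 ok
  pos 13: z in {3,4,5}, choose 5; 3->5 ok
  pos 14: z in {3,4,5}, choose 5; 5->5 ok
  pos 15: z in {3,4,5}, choose 5; 5->5 ok
  pos 16: x in {0,1}, choose 1; 5->1 ok
  pos 17: z in {3,4,5}, choose 5; 1->5 ok
  pos 18: y in {2}, choose 2; 5->2 ok
  pos 19: y in {2}, choose 2; 2->2 ok

0,1,3,3,3,3,5,2,4,3,5,1,3,5,5,5,1,5,2,2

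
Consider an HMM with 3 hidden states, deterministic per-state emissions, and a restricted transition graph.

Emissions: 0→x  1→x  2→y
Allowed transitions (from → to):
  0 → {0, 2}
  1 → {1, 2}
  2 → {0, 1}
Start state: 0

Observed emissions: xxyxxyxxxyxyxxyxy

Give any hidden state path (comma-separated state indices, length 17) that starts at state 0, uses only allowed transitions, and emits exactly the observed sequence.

0,0,2,0,0,2,1,1,1,2,0,2,1,1,2,1,2

  [0] x  {0,1}  => 0  start
  [1] x  {0,1}  => 0  0->0 ok
  [2] y  {2}  => 2  0->2 ok
  [3] x  {0,1}  => 0  2->0 ok
  [4] x  {0,1}  => 0  0->0 ok
  [5] y  {2}  => 2  0->2 ok
  [6] x  {0,1}  => 1  2->1 ok
  [7] x  {0,1}  => 1  1->1 ok
  [8] x  {0,1}  => 1  1->1 ok
  [9] y  {2}  => 2  1->2 ok
  [10] x  {0,1}  => 0  2->0 ok
  [11] y  {2}  => 2  0->2 ok
  [12] x  {0,1}  => 1  2->1 ok
  [13] x  {0,1}  => 1  1->1 ok
  [14] y  {2}  => 2  1->2 ok
  [15] x  {0,1}  => 1  2->1 ok
  [16] y  {2}  => 2  1->2 ok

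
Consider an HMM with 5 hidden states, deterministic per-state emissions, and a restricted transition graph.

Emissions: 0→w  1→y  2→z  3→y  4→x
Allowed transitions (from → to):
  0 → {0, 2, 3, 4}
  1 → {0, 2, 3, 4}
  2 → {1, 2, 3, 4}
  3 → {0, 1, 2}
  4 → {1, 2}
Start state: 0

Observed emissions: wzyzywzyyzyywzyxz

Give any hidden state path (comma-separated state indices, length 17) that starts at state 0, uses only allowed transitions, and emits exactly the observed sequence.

0,2,1,2,1,0,2,1,3,2,1,3,0,2,1,4,2

  pos 0: w in {0}, choose 0; start
  pos 1: z in {2}, choose 2; 0->2 ok
  pos 2: y in {1,3}, choose 1; 2->1 ok
  pos 3: z in {2}, choose 2; 1->2 ok
  pos 4: y in {1,3}, choose 1; 2->1 ok
  pos 5: w in {0}, choose 0; 1->0 ok
  pos 6: z in {2}, choose 2; 0->2 ok
  pos 7: y in {1,3}, choose 1; 2->1 ok
  pos 8: y in {1,3}, choose 3; 1->3 ok
  pos 9: z in {2}, choose 2; 3->2 ok
  pos 10: y in {1,3}, choose 1; 2->1 ok
  pos 11: y in {1,3}, choose 3; 1->3 ok
  pos 12: w in {0}, choose 0; 3->0 ok
  pos 13: z in {2}, choose 2; 0->2 ok
  pos 14: y in {1,3}, choose 1; 2->1 ok
  pos 15: x in {4}, choose 4; 1->4 ok
  pos 16: z in {2}, choose 2; 4->2 ok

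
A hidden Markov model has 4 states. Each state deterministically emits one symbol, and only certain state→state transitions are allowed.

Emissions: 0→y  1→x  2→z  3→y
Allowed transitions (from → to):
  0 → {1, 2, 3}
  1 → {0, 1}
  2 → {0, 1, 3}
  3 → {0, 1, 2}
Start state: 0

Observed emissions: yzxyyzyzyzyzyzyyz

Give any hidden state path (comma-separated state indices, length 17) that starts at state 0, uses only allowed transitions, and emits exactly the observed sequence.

  [0] y  {0,3}  => 0  start
  [1] z  {2}  => 2  0->2 ok
  [2] x  {1}  => 1  2->1 ok
  [3] y  {0,3}  => 0  1->0 ok
  [4] y  {0,3}  => 3  0->3 ok
  [5] z  {2}  => 2  3->2 ok
  [6] y  {0,3}  => 0  2->0 ok
  [7] z  {2}  => 2  0->2 ok
  [8] y  {0,3}  => 3  2->3 ok
  [9] z  {2}  => 2  3->2 ok
  [10] y  {0,3}  => 0  2->0 ok
  [11] z  {2}  => 2  0->2 ok
  [12] y  {0,3}  => 0  2->0 ok
  [13] z  {2}  => 2  0->2 ok
  [14] y  {0,3}  => 3  2->3 ok
  [15] y  {0,3}  => 0  3->0 ok
  [16] z  {2}  => 2  0->2 ok

0,2,1,0,3,2,0,2,3,2,0,2,0,2,3,0,2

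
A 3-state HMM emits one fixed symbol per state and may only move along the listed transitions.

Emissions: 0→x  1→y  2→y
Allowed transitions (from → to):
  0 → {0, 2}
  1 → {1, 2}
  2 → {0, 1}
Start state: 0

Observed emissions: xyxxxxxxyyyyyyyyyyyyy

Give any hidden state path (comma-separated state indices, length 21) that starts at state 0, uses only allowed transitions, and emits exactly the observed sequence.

0,2,0,0,0,0,0,0,2,1,1,2,1,2,1,1,2,1,2,1,1

  pos 0: x in {0}, choose 0; start
  pos 1: y in {1,2}, choose 2; 0->2 ok
  pos 2: x in {0}, choose 0; 2->0 ok
  pos 3: x in {0}, choose 0; 0->0 ok
  pos 4: x in {0}, choose 0; 0->0 ok
  pos 5: x in {0}, choose 0; 0->0 ok
  pos 6: x in {0}, choose 0; 0->0 ok
  pos 7: x in {0}, choose 0; 0->0 ok
  pos 8: y in {1,2}, choose 2; 0->2 ok
  pos 9: y in {1,2}, choose 1; 2->1 ok
  pos 10: y in {1,2}, choose 1; 1->1 ok
  pos 11: y in {1,2}, choose 2; 1->2 ok
  pos 12: y in {1,2}, choose 1; 2->1 ok
  pos 13: y in {1,2}, choose 2; 1->2 ok
  pos 14: y in {1,2}, choose 1; 2->1 ok
  pos 15: y in {1,2}, choose 1; 1->1 ok
  pos 16: y in {1,2}, choose 2; 1->2 ok
  pos 17: y in {1,2}, choose 1; 2->1 ok
  pos 18: y in {1,2}, choose 2; 1->2 ok
  pos 19: y in {1,2}, choose 1; 2->1 ok
  pos 20: y in {1,2}, choose 1; 1->1 ok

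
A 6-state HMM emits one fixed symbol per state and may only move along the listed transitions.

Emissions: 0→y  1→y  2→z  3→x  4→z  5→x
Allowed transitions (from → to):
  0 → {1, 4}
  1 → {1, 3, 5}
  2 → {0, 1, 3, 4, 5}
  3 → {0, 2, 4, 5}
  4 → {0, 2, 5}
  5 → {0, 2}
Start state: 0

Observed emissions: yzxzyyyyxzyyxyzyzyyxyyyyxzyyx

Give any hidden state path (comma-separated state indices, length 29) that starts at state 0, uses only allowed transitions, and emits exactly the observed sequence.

0,4,5,2,1,1,1,1,3,2,0,1,5,0,4,0,4,0,1,5,0,1,1,1,5,2,1,1,3

  t0 'y' -> {0,1}, take 0 (start)
  t1 'z' -> {2,4}, take 4 (0->4 ok)
  t2 'x' -> {3,5}, take 5 (4->5 ok)
  t3 'z' -> {2,4}, take 2 (5->2 ok)
  t4 'y' -> {0,1}, take 1 (2->1 ok)
  t5 'y' -> {0,1}, take 1 (1->1 ok)
  t6 'y' -> {0,1}, take 1 (1->1 ok)
  t7 'y' -> {0,1}, take 1 (1->1 ok)
  t8 'x' -> {3,5}, take 3 (1->3 ok)
  t9 'z' -> {2,4}, take 2 (3->2 ok)
  t10 'y' -> {0,1}, take 0 (2->0 ok)
  t11 'y' -> {0,1}, take 1 (0->1 ok)
  t12 'x' -> {3,5}, take 5 (1->5 ok)
  t13 'y' -> {0,1}, take 0 (5->0 ok)
  t14 'z' -> {2,4}, take 4 (0->4 ok)
  t15 'y' -> {0,1}, take 0 (4->0 ok)
  t16 'z' -> {2,4}, take 4 (0->4 ok)
  t17 'y' -> {0,1}, take 0 (4->0 ok)
  t18 'y' -> {0,1}, take 1 (0->1 ok)
  t19 'x' -> {3,5}, take 5 (1->5 ok)
  t20 'y' -> {0,1}, take 0 (5->0 ok)
  t21 'y' -> {0,1}, take 1 (0->1 ok)
  t22 'y' -> {0,1}, take 1 (1->1 ok)
  t23 'y' -> {0,1}, take 1 (1->1 ok)
  t24 'x' -> {3,5}, take 5 (1->5 ok)
  t25 'z' -> {2,4}, take 2 (5->2 ok)
  t26 'y' -> {0,1}, take 1 (2->1 ok)
  t27 'y' -> {0,1}, take 1 (1->1 ok)
  t28 'x' -> {3,5}, take 3 (1->3 ok)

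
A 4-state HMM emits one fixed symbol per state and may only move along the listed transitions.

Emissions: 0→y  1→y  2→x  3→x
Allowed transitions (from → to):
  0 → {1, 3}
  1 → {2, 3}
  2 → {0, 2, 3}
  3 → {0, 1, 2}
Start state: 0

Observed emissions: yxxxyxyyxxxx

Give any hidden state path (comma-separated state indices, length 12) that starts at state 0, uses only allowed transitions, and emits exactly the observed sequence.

  t0 'y' -> {0,1}, take 0 (start)
  t1 'x' -> {2,3}, take 3 (0->3 ok)
  t2 'x' -> {2,3}, take 2 (3->2 ok)
  t3 'x' -> {2,3}, take 3 (2->3 ok)
  t4 'y' -> {0,1}, take 0 (3->0 ok)
  t5 'x' -> {2,3}, take 3 (0->3 ok)
  t6 'y' -> {0,1}, take 0 (3->0 ok)
  t7 'y' -> {0,1}, take 1 (0->1 ok)
  t8 'x' -> {2,3}, take 3 (1->3 ok)
  t9 'x' -> {2,3}, take 2 (3->2 ok)
  t10 'x' -> {2,3}, take 3 (2->3 ok)
  t11 'x' -> {2,3}, take 2 (3->2 ok)

0,3,2,3,0,3,0,1,3,2,3,2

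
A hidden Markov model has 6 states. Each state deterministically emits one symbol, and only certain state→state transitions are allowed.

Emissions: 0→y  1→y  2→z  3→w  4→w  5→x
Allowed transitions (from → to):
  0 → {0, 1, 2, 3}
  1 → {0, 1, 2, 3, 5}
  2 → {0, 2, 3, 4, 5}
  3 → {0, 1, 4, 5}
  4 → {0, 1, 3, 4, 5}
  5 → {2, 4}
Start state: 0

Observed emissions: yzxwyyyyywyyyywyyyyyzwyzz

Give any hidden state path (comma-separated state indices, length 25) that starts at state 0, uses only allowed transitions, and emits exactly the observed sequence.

0,2,5,4,0,1,1,1,0,3,0,1,1,0,3,0,1,0,1,1,2,4,1,2,2

  0: obs=y cand={0,1} pick 0 [start]
  1: obs=z cand={2} pick 2 [0->2 ok]
  2: obs=x cand={5} pick 5 [2->5 ok]
  3: obs=w cand={3,4} pick 4 [5->4 ok]
  4: obs=y cand={0,1} pick 0 [4->0 ok]
  5: obs=y cand={0,1} pick 1 [0->1 ok]
  6: obs=y cand={0,1} pick 1 [1->1 ok]
  7: obs=y cand={0,1} pick 1 [1->1 ok]
  8: obs=y cand={0,1} pick 0 [1->0 ok]
  9: obs=w cand={3,4} pick 3 [0->3 ok]
  10: obs=y cand={0,1} pick 0 [3->0 ok]
  11: obs=y cand={0,1} pick 1 [0->1 ok]
  12: obs=y cand={0,1} pick 1 [1->1 ok]
  13: obs=y cand={0,1} pick 0 [1->0 ok]
  14: obs=w cand={3,4} pick 3 [0->3 ok]
  15: obs=y cand={0,1} pick 0 [3->0 ok]
  16: obs=y cand={0,1} pick 1 [0->1 ok]
  17: obs=y cand={0,1} pick 0 [1->0 ok]
  18: obs=y cand={0,1} pick 1 [0->1 ok]
  19: obs=y cand={0,1} pick 1 [1->1 ok]
  20: obs=z cand={2} pick 2 [1->2 ok]
  21: obs=w cand={3,4} pick 4 [2->4 ok]
  22: obs=y cand={0,1} pick 1 [4->1 ok]
  23: obs=z cand={2} pick 2 [1->2 ok]
  24: obs=z cand={2} pick 2 [2->2 ok]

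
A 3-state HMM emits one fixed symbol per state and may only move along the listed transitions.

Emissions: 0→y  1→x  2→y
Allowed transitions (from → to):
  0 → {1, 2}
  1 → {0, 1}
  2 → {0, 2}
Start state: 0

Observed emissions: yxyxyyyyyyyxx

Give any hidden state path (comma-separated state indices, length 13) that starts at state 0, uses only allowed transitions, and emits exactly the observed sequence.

  [0] y  {0,2}  => 0  start
  [1] x  {1}  => 1  0->1 ok
  [2] y  {0,2}  => 0  1->0 ok
  [3] x  {1}  => 1  0->1 ok
  [4] y  {0,2}  => 0  1->0 ok
  [5] y  {0,2}  => 2  0->2 ok
  [6] y  {0,2}  => 2  2->2 ok
  [7] y  {0,2}  => 2  2->2 ok
  [8] y  {0,2}  => 0  2->0 ok
  [9] y  {0,2}  => 2  0->2 ok
  [10] y  {0,2}  => 0  2->0 ok
  [11] x  {1}  => 1  0->1 ok
  [12] x  {1}  => 1  1->1 ok

0,1,0,1,0,2,2,2,0,2,0,1,1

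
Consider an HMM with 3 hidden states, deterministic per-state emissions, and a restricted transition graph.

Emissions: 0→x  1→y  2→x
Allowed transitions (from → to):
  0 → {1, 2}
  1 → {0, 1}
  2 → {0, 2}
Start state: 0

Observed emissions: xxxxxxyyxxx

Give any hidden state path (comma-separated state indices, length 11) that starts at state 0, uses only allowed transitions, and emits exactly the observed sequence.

0,2,2,0,2,0,1,1,0,2,2

  pos 0: x in {0,2}, choose 0; start
  pos 1: x in {0,2}, choose 2; 0->2 ok
  pos 2: x in {0,2}, choose 2; 2->2 ok
  pos 3: x in {0,2}, choose 0; 2->0 ok
  pos 4: x in {0,2}, choose 2; 0->2 ok
  pos 5: x in {0,2}, choose 0; 2->0 ok
  pos 6: y in {1}, choose 1; 0->1 ok
  pos 7: y in {1}, choose 1; 1->1 ok
  pos 8: x in {0,2}, choose 0; 1->0 ok
  pos 9: x in {0,2}, choose 2; 0->2 ok
  pos 10: x in {0,2}, choose 2; 2->2 ok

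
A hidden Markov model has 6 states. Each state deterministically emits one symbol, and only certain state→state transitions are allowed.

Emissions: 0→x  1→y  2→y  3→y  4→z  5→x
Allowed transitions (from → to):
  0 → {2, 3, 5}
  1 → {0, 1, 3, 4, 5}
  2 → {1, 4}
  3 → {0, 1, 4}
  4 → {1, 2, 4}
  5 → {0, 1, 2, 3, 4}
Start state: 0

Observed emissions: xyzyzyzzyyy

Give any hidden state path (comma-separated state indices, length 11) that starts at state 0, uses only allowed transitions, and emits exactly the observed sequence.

  pos 0: x in {0,5}, choose 0; start
  pos 1: y in {1,2,3}, choose 2; 0->2 ok
  pos 2: z in {4}, choose 4; 2->4 ok
  pos 3: y in {1,2,3}, choose 2; 4->2 ok
  pos 4: z in {4}, choose 4; 2->4 ok
  pos 5: y in {1,2,3}, choose 2; 4->2 ok
  pos 6: z in {4}, choose 4; 2->4 ok
  pos 7: z in {4}, choose 4; 4->4 ok
  pos 8: y in {1,2,3}, choose 1; 4->1 ok
  pos 9: y in {1,2,3}, choose 3; 1->3 ok
  pos 10: y in {1,2,3}, choose 1; 3->1 ok

0,2,4,2,4,2,4,4,1,3,1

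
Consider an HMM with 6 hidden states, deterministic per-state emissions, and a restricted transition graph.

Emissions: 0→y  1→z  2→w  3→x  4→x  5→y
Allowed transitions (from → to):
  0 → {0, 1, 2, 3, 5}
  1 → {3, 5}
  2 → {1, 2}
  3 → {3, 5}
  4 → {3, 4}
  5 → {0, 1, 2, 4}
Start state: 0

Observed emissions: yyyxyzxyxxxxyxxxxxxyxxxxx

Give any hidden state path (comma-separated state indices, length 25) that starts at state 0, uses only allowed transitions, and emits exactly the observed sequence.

  [0] y  {0,5}  => 0  start
  [1] y  {0,5}  => 0  0->0 ok
  [2] y  {0,5}  => 0  0->0 ok
  [3] x  {3,4}  => 3  0->3 ok
  [4] y  {0,5}  => 5  3->5 ok
  [5] z  {1}  => 1  5->1 ok
  [6] x  {3,4}  => 3  1->3 ok
  [7] y  {0,5}  => 5  3->5 ok
  [8] x  {3,4}  => 4  5->4 ok
  [9] x  {3,4}  => 4  4->4 ok
  [10] x  {3,4}  => 4  4->4 ok
  [11] x  {3,4}  => 3  4->3 ok
  [12] y  {0,5}  => 5  3->5 ok
  [13] x  {3,4}  => 4  5->4 ok
  [14] x  {3,4}  => 4  4->4 ok
  [15] x  {3,4}  => 4  4->4 ok
  [16] x  {3,4}  => 4  4->4 ok
  [17] x  {3,4}  => 3  4->3 ok
  [18] x  {3,4}  => 3  3->3 ok
  [19] y  {0,5}  => 5  3->5 ok
  [20] x  {3,4}  => 4  5->4 ok
  [21] x  {3,4}  => 4  4->4 ok
  [22] x  {3,4}  => 4  4->4 ok
  [23] x  {3,4}  => 4  4->4 ok
  [24] x  {3,4}  => 4  4->4 ok

0,0,0,3,5,1,3,5,4,4,4,3,5,4,4,4,4,3,3,5,4,4,4,4,4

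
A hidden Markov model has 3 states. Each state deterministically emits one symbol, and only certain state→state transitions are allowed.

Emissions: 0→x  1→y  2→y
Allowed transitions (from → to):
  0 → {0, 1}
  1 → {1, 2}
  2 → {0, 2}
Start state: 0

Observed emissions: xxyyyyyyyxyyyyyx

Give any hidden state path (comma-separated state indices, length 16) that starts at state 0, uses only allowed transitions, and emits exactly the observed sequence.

  t0 'x' -> {0}, take 0 (start)
  t1 'x' -> {0}, take 0 (0->0 ok)
  t2 'y' -> {1,2}, take 1 (0->1 ok)
  t3 'y' -> {1,2}, take 2 (1->2 ok)
  t4 'y' -> {1,2}, take 2 (2->2 ok)
  t5 'y' -> {1,2}, take 2 (2->2 ok)
  t6 'y' -> {1,2}, take 2 (2->2 ok)
  t7 'y' -> {1,2}, take 2 (2->2 ok)
  t8 'y' -> {1,2}, take 2 (2->2 ok)
  t9 'x' -> {0}, take 0 (2->0 ok)
  t10 'y' -> {1,2}, take 1 (0->1 ok)
  t11 'y' -> {1,2}, take 1 (1->1 ok)
  t12 'y' -> {1,2}, take 1 (1->1 ok)
  t13 'y' -> {1,2}, take 1 (1->1 ok)
  t14 'y' -> {1,2}, take 2 (1->2 ok)
  t15 'x' -> {0}, take 0 (2->0 ok)

0,0,1,2,2,2,2,2,2,0,1,1,1,1,2,0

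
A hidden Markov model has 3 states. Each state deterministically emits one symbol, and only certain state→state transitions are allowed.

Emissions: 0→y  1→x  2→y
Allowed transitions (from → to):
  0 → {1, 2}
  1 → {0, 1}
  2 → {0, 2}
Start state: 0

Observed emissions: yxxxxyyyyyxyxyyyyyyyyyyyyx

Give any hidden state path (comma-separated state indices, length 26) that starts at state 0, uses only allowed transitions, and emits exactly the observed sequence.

0,1,1,1,1,0,2,2,2,0,1,0,1,0,2,0,2,2,0,2,0,2,2,2,0,1

  [0] y  {0,2}  => 0  start
  [1] x  {1}  => 1  0->1 ok
  [2] x  {1}  => 1  1->1 ok
  [3] x  {1}  => 1  1->1 ok
  [4] x  {1}  => 1  1->1 ok
  [5] y  {0,2}  => 0  1->0 ok
  [6] y  {0,2}  => 2  0->2 ok
  [7] y  {0,2}  => 2  2->2 ok
  [8] y  {0,2}  => 2  2->2 ok
  [9] y  {0,2}  => 0  2->0 ok
  [10] x  {1}  => 1  0->1 ok
  [11] y  {0,2}  => 0  1->0 ok
  [12] x  {1}  => 1  0->1 ok
  [13] y  {0,2}  => 0  1->0 ok
  [14] y  {0,2}  => 2  0->2 ok
  [15] y  {0,2}  => 0  2->0 ok
  [16] y  {0,2}  => 2  0->2 ok
  [17] y  {0,2}  => 2  2->2 ok
  [18] y  {0,2}  => 0  2->0 ok
  [19] y  {0,2}  => 2  0->2 ok
  [20] y  {0,2}  => 0  2->0 ok
  [21] y  {0,2}  => 2  0->2 ok
  [22] y  {0,2}  => 2  2->2 ok
  [23] y  {0,2}  => 2  2->2 ok
  [24] y  {0,2}  => 0  2->0 ok
  [25] x  {1}  => 1  0->1 ok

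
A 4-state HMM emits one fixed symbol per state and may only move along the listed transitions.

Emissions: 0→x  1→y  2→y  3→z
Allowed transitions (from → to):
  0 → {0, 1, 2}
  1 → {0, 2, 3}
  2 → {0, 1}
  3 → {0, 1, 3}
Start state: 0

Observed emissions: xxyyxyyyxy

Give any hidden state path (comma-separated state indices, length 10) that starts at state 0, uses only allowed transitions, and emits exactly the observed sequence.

0,0,1,2,0,2,1,2,0,2

  0: obs=x cand={0} pick 0 [start]
  1: obs=x cand={0} pick 0 [0->0 ok]
  2: obs=y cand={1,2} pick 1 [0->1 ok]
  3: obs=y cand={1,2} pick 2 [1->2 ok]
  4: obs=x cand={0} pick 0 [2->0 ok]
  5: obs=y cand={1,2} pick 2 [0->2 ok]
  6: obs=y cand={1,2} pick 1 [2->1 ok]
  7: obs=y cand={1,2} pick 2 [1->2 ok]
  8: obs=x cand={0} pick 0 [2->0 ok]
  9: obs=y cand={1,2} pick 2 [0->2 ok]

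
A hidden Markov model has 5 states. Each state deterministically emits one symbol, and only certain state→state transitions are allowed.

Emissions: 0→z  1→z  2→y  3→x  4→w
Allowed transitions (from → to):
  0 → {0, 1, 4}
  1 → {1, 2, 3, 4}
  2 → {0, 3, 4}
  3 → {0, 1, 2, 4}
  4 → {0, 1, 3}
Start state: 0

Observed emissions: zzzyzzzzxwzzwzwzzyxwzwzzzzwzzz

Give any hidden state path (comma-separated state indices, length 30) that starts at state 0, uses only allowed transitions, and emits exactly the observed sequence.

  pos 0: z in {0,1}, choose 0; start
  pos 1: z in {0,1}, choose 1; 0->1 ok
  pos 2: z in {0,1}, choose 1; 1->1 ok
  pos 3: y in {2}, choose 2; 1->2 ok
  pos 4: z in {0,1}, choose 0; 2->0 ok
  pos 5: z in {0,1}, choose 1; 0->1 ok
  pos 6: z in {0,1}, choose 1; 1->1 ok
  pos 7: z in {0,1}, choose 1; 1->1 ok
  pos 8: x in {3}, choose 3; 1->3 ok
  pos 9: w in {4}, choose 4; 3->4 ok
  pos 10: z in {0,1}, choose 0; 4->0 ok
  pos 11: z in {0,1}, choose 1; 0->1 ok
  pos 12: w in {4}, choose 4; 1->4 ok
  pos 13: z in {0,1}, choose 0; 4->0 ok
  pos 14: w in {4}, choose 4; 0->4 ok
  pos 15: z in {0,1}, choose 0; 4->0 ok
  pos 16: z in {0,1}, choose 1; 0->1 ok
  pos 17: y in {2}, choose 2; 1->2 ok
  pos 18: x in {3}, choose 3; 2->3 ok
  pos 19: w in {4}, choose 4; 3->4 ok
  pos 20: z in {0,1}, choose 0; 4->0 ok
  pos 21: w in {4}, choose 4; 0->4 ok
  pos 22: z in {0,1}, choose 0; 4->0 ok
  pos 23: z in {0,1}, choose 0; 0->0 ok
  pos 24: z in {0,1}, choose 1; 0->1 ok
  pos 25: z in {0,1}, choose 1; 1->1 ok
  pos 26: w in {4}, choose 4; 1->4 ok
  pos 27: z in {0,1}, choose 0; 4->0 ok
  pos 28: z in {0,1}, choose 0; 0->0 ok
  pos 29: z in {0,1}, choose 1; 0->1 ok

0,1,1,2,0,1,1,1,3,4,0,1,4,0,4,0,1,2,3,4,0,4,0,0,1,1,4,0,0,1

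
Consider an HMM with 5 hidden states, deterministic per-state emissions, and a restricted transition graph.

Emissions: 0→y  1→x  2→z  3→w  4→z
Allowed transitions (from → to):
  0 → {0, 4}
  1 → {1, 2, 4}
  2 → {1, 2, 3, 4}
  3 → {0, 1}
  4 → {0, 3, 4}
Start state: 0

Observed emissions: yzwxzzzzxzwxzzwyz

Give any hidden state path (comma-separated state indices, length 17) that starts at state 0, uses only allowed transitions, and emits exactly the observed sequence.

0,4,3,1,2,2,2,2,1,2,3,1,4,4,3,0,4

  pos 0: y in {0}, choose 0; start
  pos 1: z in {2,4}, choose 4; 0->4 ok
  pos 2: w in {3}, choose 3; 4->3 ok
  pos 3: x in {1}, choose 1; 3->1 ok
  pos 4: z in {2,4}, choose 2; 1->2 ok
  pos 5: z in {2,4}, choose 2; 2->2 ok
  pos 6: z in {2,4}, choose 2; 2->2 ok
  pos 7: z in {2,4}, choose 2; 2->2 ok
  pos 8: x in {1}, choose 1; 2->1 ok
  pos 9: z in {2,4}, choose 2; 1->2 ok
  pos 10: w in {3}, choose 3; 2->3 ok
  pos 11: x in {1}, choose 1; 3->1 ok
  pos 12: z in {2,4}, choose 4; 1->4 ok
  pos 13: z in {2,4}, choose 4; 4->4 ok
  pos 14: w in {3}, choose 3; 4->3 ok
  pos 15: y in {0}, choose 0; 3->0 ok
  pos 16: z in {2,4}, choose 4; 0->4 ok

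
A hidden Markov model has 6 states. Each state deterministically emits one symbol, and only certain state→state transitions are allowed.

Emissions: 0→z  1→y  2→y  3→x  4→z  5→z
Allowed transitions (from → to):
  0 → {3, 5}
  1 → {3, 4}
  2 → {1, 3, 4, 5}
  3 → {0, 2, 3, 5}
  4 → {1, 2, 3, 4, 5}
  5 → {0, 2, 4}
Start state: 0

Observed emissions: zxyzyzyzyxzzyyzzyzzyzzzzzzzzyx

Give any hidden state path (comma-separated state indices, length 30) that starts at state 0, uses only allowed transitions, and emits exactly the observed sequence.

0,3,2,5,2,4,2,4,1,3,0,5,2,1,4,5,2,5,4,1,4,4,5,4,4,5,0,5,2,3

  pos 0: z in {0,4,5}, choose 0; start
  pos 1: x in {3}, choose 3; 0->3 ok
  pos 2: y in {1,2}, choose 2; 3->2 ok
  pos 3: z in {0,4,5}, choose 5; 2->5 ok
  pos 4: y in {1,2}, choose 2; 5->2 ok
  pos 5: z in {0,4,5}, choose 4; 2->4 ok
  pos 6: y in {1,2}, choose 2; 4->2 ok
  pos 7: z in {0,4,5}, choose 4; 2->4 ok
  pos 8: y in {1,2}, choose 1; 4->1 ok
  pos 9: x in {3}, choose 3; 1->3 ok
  pos 10: z in {0,4,5}, choose 0; 3->0 ok
  pos 11: z in {0,4,5}, choose 5; 0->5 ok
  pos 12: y in {1,2}, choose 2; 5->2 ok
  pos 13: y in {1,2}, choose 1; 2->1 ok
  pos 14: z in {0,4,5}, choose 4; 1->4 ok
  pos 15: z in {0,4,5}, choose 5; 4->5 ok
  pos 16: y in {1,2}, choose 2; 5->2 ok
  pos 17: z in {0,4,5}, choose 5; 2->5 ok
  pos 18: z in {0,4,5}, choose 4; 5->4 ok
  pos 19: y in {1,2}, choose 1; 4->1 ok
  pos 20: z in {0,4,5}, choose 4; 1->4 ok
  pos 21: z in {0,4,5}, choose 4; 4->4 ok
  pos 22: z in {0,4,5}, choose 5; 4->5 ok
  pos 23: z in {0,4,5}, choose 4; 5->4 ok
  pos 24: z in {0,4,5}, choose 4; 4->4 ok
  pos 25: z in {0,4,5}, choose 5; 4->5 ok
  pos 26: z in {0,4,5}, choose 0; 5->0 ok
  pos 27: z in {0,4,5}, choose 5; 0->5 ok
  pos 28: y in {1,2}, choose 2; 5->2 ok
  pos 29: x in {3}, choose 3; 2->3 ok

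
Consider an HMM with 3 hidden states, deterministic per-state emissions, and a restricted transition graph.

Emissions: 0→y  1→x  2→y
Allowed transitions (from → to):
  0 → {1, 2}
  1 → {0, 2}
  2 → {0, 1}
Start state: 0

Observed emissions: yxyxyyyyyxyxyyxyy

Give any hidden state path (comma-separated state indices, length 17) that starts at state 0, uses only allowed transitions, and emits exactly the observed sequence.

0,1,0,1,2,0,2,0,2,1,2,1,2,0,1,0,2

  pos 0: y in {0,2}, choose 0; start
  pos 1: x in {1}, choose 1; 0->1 ok
  pos 2: y in {0,2}, choose 0; 1->0 ok
  pos 3: x in {1}, choose 1; 0->1 ok
  pos 4: y in {0,2}, choose 2; 1->2 ok
  pos 5: y in {0,2}, choose 0; 2->0 ok
  pos 6: y in {0,2}, choose 2; 0->2 ok
  pos 7: y in {0,2}, choose 0; 2->0 ok
  pos 8: y in {0,2}, choose 2; 0->2 ok
  pos 9: x in {1}, choose 1; 2->1 ok
  pos 10: y in {0,2}, choose 2; 1->2 ok
  pos 11: x in {1}, choose 1; 2->1 ok
  pos 12: y in {0,2}, choose 2; 1->2 ok
  pos 13: y in {0,2}, choose 0; 2->0 ok
  pos 14: x in {1}, choose 1; 0->1 ok
  pos 15: y in {0,2}, choose 0; 1->0 ok
  pos 16: y in {0,2}, choose 2; 0->2 ok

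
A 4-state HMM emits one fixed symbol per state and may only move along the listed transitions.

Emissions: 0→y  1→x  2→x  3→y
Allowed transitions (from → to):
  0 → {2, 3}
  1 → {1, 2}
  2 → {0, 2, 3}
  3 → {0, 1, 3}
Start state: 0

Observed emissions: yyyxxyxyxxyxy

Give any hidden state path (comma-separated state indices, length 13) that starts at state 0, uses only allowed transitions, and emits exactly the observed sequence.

  0: obs=y cand={0,3} pick 0 [start]
  1: obs=y cand={0,3} pick 3 [0->3 ok]
  2: obs=y cand={0,3} pick 0 [3->0 ok]
  3: obs=x cand={1,2} pick 2 [0->2 ok]
  4: obs=x cand={1,2} pick 2 [2->2 ok]
  5: obs=y cand={0,3} pick 0 [2->0 ok]
  6: obs=x cand={1,2} pick 2 [0->2 ok]
  7: obs=y cand={0,3} pick 3 [2->3 ok]
  8: obs=x cand={1,2} pick 1 [3->1 ok]
  9: obs=x cand={1,2} pick 2 [1->2 ok]
  10: obs=y cand={0,3} pick 0 [2->0 ok]
  11: obs=x cand={1,2} pick 2 [0->2 ok]
  12: obs=y cand={0,3} pick 0 [2->0 ok]

0,3,0,2,2,0,2,3,1,2,0,2,0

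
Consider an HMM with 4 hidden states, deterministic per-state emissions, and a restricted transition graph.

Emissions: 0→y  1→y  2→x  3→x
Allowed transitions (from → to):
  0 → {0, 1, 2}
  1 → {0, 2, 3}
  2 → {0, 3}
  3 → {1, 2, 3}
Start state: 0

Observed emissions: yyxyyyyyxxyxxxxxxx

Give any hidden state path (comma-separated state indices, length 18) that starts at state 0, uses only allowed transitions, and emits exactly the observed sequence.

  t0 'y' -> {0,1}, take 0 (start)
  t1 'y' -> {0,1}, take 0 (0->0 ok)
  t2 'x' -> {2,3}, take 2 (0->2 ok)
  t3 'y' -> {0,1}, take 0 (2->0 ok)
  t4 'y' -> {0,1}, take 0 (0->0 ok)
  t5 'y' -> {0,1}, take 1 (0->1 ok)
  t6 'y' -> {0,1}, take 0 (1->0 ok)
  t7 'y' -> {0,1}, take 0 (0->0 ok)
  t8 'x' -> {2,3}, take 2 (0->2 ok)
  t9 'x' -> {2,3}, take 3 (2->3 ok)
  t10 'y' -> {0,1}, take 1 (3->1 ok)
  t11 'x' -> {2,3}, take 3 (1->3 ok)
  t12 'x' -> {2,3}, take 3 (3->3 ok)
  t13 'x' -> {2,3}, take 3 (3->3 ok)
  t14 'x' -> {2,3}, take 2 (3->2 ok)
  t15 'x' -> {2,3}, take 3 (2->3 ok)
  t16 'x' -> {2,3}, take 2 (3->2 ok)
  t17 'x' -> {2,3}, take 3 (2->3 ok)

0,0,2,0,0,1,0,0,2,3,1,3,3,3,2,3,2,3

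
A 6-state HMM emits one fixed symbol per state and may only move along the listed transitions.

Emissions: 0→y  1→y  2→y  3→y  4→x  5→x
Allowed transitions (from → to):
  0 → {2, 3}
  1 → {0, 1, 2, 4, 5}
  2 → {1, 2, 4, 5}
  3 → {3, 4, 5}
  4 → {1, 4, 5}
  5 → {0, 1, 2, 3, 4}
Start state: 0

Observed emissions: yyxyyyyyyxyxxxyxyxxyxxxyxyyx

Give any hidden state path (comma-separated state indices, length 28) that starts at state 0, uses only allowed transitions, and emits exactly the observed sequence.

0,3,5,1,2,1,2,1,1,4,1,5,4,4,1,4,1,4,5,2,4,5,4,1,5,1,2,5

  t0 'y' -> {0,1,2,3}, take 0 (start)
  t1 'y' -> {0,1,2,3}, take 3 (0->3 ok)
  t2 'x' -> {4,5}, take 5 (3->5 ok)
  t3 'y' -> {0,1,2,3}, take 1 (5->1 ok)
  t4 'y' -> {0,1,2,3}, take 2 (1->2 ok)
  t5 'y' -> {0,1,2,3}, take 1 (2->1 ok)
  t6 'y' -> {0,1,2,3}, take 2 (1->2 ok)
  t7 'y' -> {0,1,2,3}, take 1 (2->1 ok)
  t8 'y' -> {0,1,2,3}, take 1 (1->1 ok)
  t9 'x' -> {4,5}, take 4 (1->4 ok)
  t10 'y' -> {0,1,2,3}, take 1 (4->1 ok)
  t11 'x' -> {4,5}, take 5 (1->5 ok)
  t12 'x' -> {4,5}, take 4 (5->4 ok)
  t13 'x' -> {4,5}, take 4 (4->4 ok)
  t14 'y' -> {0,1,2,3}, take 1 (4->1 ok)
  t15 'x' -> {4,5}, take 4 (1->4 ok)
  t16 'y' -> {0,1,2,3}, take 1 (4->1 ok)
  t17 'x' -> {4,5}, take 4 (1->4 ok)
  t18 'x' -> {4,5}, take 5 (4->5 ok)
  t19 'y' -> {0,1,2,3}, take 2 (5->2 ok)
  t20 'x' -> {4,5}, take 4 (2->4 ok)
  t21 'x' -> {4,5}, take 5 (4->5 ok)
  t22 'x' -> {4,5}, take 4 (5->4 ok)
  t23 'y' -> {0,1,2,3}, take 1 (4->1 ok)
  t24 'x' -> {4,5}, take 5 (1->5 ok)
  t25 'y' -> {0,1,2,3}, take 1 (5->1 ok)
  t26 'y' -> {0,1,2,3}, take 2 (1->2 ok)
  t27 'x' -> {4,5}, take 5 (2->5 ok)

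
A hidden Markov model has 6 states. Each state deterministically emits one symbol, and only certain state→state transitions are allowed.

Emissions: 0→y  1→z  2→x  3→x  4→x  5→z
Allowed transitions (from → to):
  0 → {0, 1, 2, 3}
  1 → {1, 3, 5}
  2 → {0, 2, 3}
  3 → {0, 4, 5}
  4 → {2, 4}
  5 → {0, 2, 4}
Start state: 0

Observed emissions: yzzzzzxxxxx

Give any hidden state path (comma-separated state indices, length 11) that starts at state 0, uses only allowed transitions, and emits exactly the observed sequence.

0,1,1,1,1,5,4,4,4,2,2

  [0] y  {0}  => 0  start
  [1] z  {1,5}  => 1  0->1 ok
  [2] z  {1,5}  => 1  1->1 ok
  [3] z  {1,5}  => 1  1->1 ok
  [4] z  {1,5}  => 1  1->1 ok
  [5] z  {1,5}  => 5  1->5 ok
  [6] x  {2,3,4}  => 4  5->4 ok
  [7] x  {2,3,4}  => 4  4->4 ok
  [8] x  {2,3,4}  => 4  4->4 ok
  [9] x  {2,3,4}  => 2  4->2 ok
  [10] x  {2,3,4}  => 2  2->2 ok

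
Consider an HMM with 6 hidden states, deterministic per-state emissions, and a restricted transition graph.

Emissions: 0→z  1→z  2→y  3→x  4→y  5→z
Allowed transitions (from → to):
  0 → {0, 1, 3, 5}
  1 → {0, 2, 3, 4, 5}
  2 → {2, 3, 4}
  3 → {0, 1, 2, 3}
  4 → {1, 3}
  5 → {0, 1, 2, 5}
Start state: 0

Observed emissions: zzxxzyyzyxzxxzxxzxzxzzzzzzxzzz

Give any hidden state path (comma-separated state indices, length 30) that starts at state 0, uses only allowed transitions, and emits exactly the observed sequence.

0,0,3,3,1,2,4,1,4,3,0,3,3,1,3,3,0,3,1,3,1,5,0,5,5,0,3,1,5,0

  t0 'z' -> {0,1,5}, take 0 (start)
  t1 'z' -> {0,1,5}, take 0 (0->0 ok)
  t2 'x' -> {3}, take 3 (0->3 ok)
  t3 'x' -> {3}, take 3 (3->3 ok)
  t4 'z' -> {0,1,5}, take 1 (3->1 ok)
  t5 'y' -> {2,4}, take 2 (1->2 ok)
  t6 'y' -> {2,4}, take 4 (2->4 ok)
  t7 'z' -> {0,1,5}, take 1 (4->1 ok)
  t8 'y' -> {2,4}, take 4 (1->4 ok)
  t9 'x' -> {3}, take 3 (4->3 ok)
  t10 'z' -> {0,1,5}, take 0 (3->0 ok)
  t11 'x' -> {3}, take 3 (0->3 ok)
  t12 'x' -> {3}, take 3 (3->3 ok)
  t13 'z' -> {0,1,5}, take 1 (3->1 ok)
  t14 'x' -> {3}, take 3 (1->3 ok)
  t15 'x' -> {3}, take 3 (3->3 ok)
  t16 'z' -> {0,1,5}, take 0 (3->0 ok)
  t17 'x' -> {3}, take 3 (0->3 ok)
  t18 'z' -> {0,1,5}, take 1 (3->1 ok)
  t19 'x' -> {3}, take 3 (1->3 ok)
  t20 'z' -> {0,1,5}, take 1 (3->1 ok)
  t21 'z' -> {0,1,5}, take 5 (1->5 ok)
  t22 'z' -> {0,1,5}, take 0 (5->0 ok)
  t23 'z' -> {0,1,5}, take 5 (0->5 ok)
  t24 'z' -> {0,1,5}, take 5 (5->5 ok)
  t25 'z' -> {0,1,5}, take 0 (5->0 ok)
  t26 'x' -> {3}, take 3 (0->3 ok)
  t27 'z' -> {0,1,5}, take 1 (3->1 ok)
  t28 'z' -> {0,1,5}, take 5 (1->5 ok)
  t29 'z' -> {0,1,5}, take 0 (5->0 ok)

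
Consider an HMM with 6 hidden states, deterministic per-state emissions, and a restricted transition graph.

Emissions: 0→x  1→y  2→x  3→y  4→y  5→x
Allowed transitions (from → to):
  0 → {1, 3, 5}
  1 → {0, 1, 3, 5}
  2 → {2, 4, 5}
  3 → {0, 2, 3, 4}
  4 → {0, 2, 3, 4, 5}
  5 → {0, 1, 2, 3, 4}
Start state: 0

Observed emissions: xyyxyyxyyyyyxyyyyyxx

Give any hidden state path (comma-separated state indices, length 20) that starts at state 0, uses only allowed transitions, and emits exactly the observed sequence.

0,1,3,2,4,3,0,1,1,1,3,3,0,3,4,3,4,4,0,5

  pos 0: x in {0,2,5}, choose 0; start
  pos 1: y in {1,3,4}, choose 1; 0->1 ok
  pos 2: y in {1,3,4}, choose 3; 1->3 ok
  pos 3: x in {0,2,5}, choose 2; 3->2 ok
  pos 4: y in {1,3,4}, choose 4; 2->4 ok
  pos 5: y in {1,3,4}, choose 3; 4->3 ok
  pos 6: x in {0,2,5}, choose 0; 3->0 ok
  pos 7: y in {1,3,4}, choose 1; 0->1 ok
  pos 8: y in {1,3,4}, choose 1; 1->1 ok
  pos 9: y in {1,3,4}, choose 1; 1->1 ok
  pos 10: y in {1,3,4}, choose 3; 1->3 ok
  pos 11: y in {1,3,4}, choose 3; 3->3 ok
  pos 12: x in {0,2,5}, choose 0; 3->0 ok
  pos 13: y in {1,3,4}, choose 3; 0->3 ok
  pos 14: y in {1,3,4}, choose 4; 3->4 ok
  pos 15: y in {1,3,4}, choose 3; 4->3 ok
  pos 16: y in {1,3,4}, choose 4; 3->4 ok
  pos 17: y in {1,3,4}, choose 4; 4->4 ok
  pos 18: x in {0,2,5}, choose 0; 4->0 ok
  pos 19: x in {0,2,5}, choose 5; 0->5 ok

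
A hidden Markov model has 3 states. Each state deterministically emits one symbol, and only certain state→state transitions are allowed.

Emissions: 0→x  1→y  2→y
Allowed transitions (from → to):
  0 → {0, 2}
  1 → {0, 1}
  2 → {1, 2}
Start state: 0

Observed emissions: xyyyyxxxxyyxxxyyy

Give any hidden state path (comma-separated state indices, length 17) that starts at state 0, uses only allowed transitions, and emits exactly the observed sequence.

  t0 'x' -> {0}, take 0 (start)
  t1 'y' -> {1,2}, take 2 (0->2 ok)
  t2 'y' -> {1,2}, take 2 (2->2 ok)
  t3 'y' -> {1,2}, take 2 (2->2 ok)
  t4 'y' -> {1,2}, take 1 (2->1 ok)
  t5 'x' -> {0}, take 0 (1->0 ok)
  t6 'x' -> {0}, take 0 (0->0 ok)
  t7 'x' -> {0}, take 0 (0->0 ok)
  t8 'x' -> {0}, take 0 (0->0 ok)
  t9 'y' -> {1,2}, take 2 (0->2 ok)
  t10 'y' -> {1,2}, take 1 (2->1 ok)
  t11 'x' -> {0}, take 0 (1->0 ok)
  t12 'x' -> {0}, take 0 (0->0 ok)
  t13 'x' -> {0}, take 0 (0->0 ok)
  t14 'y' -> {1,2}, take 2 (0->2 ok)
  t15 'y' -> {1,2}, take 2 (2->2 ok)
  t16 'y' -> {1,2}, take 2 (2->2 ok)

0,2,2,2,1,0,0,0,0,2,1,0,0,0,2,2,2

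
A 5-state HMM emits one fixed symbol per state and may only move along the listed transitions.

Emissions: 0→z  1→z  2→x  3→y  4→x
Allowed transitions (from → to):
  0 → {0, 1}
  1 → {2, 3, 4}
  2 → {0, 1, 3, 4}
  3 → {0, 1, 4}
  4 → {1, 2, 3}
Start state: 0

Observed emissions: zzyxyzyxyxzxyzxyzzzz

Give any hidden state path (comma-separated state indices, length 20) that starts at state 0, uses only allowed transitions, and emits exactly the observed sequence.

  0: obs=z cand={0,1} pick 0 [start]
  1: obs=z cand={0,1} pick 1 [0->1 ok]
  2: obs=y cand={3} pick 3 [1->3 ok]
  3: obs=x cand={2,4} pick 4 [3->4 ok]
  4: obs=y cand={3} pick 3 [4->3 ok]
  5: obs=z cand={0,1} pick 1 [3->1 ok]
  6: obs=y cand={3} pick 3 [1->3 ok]
  7: obs=x cand={2,4} pick 4 [3->4 ok]
  8: obs=y cand={3} pick 3 [4->3 ok]
  9: obs=x cand={2,4} pick 4 [3->4 ok]
  10: obs=z cand={0,1} pick 1 [4->1 ok]
  11: obs=x cand={2,4} pick 2 [1->2 ok]
  12: obs=y cand={3} pick 3 [2->3 ok]
  13: obs=z cand={0,1} pick 1 [3->1 ok]
  14: obs=x cand={2,4} pick 4 [1->4 ok]
  15: obs=y cand={3} pick 3 [4->3 ok]
  16: obs=z cand={0,1} pick 0 [3->0 ok]
  17: obs=z cand={0,1} pick 0 [0->0 ok]
  18: obs=z cand={0,1} pick 0 [0->0 ok]
  19: obs=z cand={0,1} pick 1 [0->1 ok]

0,1,3,4,3,1,3,4,3,4,1,2,3,1,4,3,0,0,0,1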